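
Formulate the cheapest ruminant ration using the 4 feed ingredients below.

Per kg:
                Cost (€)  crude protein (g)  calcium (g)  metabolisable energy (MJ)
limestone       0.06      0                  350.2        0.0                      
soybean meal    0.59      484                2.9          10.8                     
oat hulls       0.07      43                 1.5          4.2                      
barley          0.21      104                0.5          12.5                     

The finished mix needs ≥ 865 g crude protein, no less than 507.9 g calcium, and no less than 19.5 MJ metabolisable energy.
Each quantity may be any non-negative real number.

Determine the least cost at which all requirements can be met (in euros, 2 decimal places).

€1.14

Set it up as a linear program. Let x1 = kg of limestone, x2 = kg of soybean meal, x3 = kg of oat hulls, x4 = kg of barley.
Minimize 0.06x1 + 0.59x2 + 0.07x3 + 0.21x4 s.t.:
  484x2 + 43x3 + 104x4 ≥ 865   (crude protein)
  350.2x1 + 2.9x2 + 1.5x3 + 0.5x4 ≥ 507.9   (calcium)
  10.8x2 + 4.2x3 + 12.5x4 ≥ 19.5   (metabolisable energy)
  x1, x2, x3, x4 ≥ 0.
The optimal basis is {limestone, soybean meal, oat hulls}; barley drops out. There the crude protein, calcium, metabolisable energy constraints are tight.
Optimal quantities: limestone = 1.435 kg, soybean meal = 1.782 kg, oat hulls = 0.06121 kg.
Cost = 0.06·1.435 + 0.59·1.782 + 0.07·0.06121 = 1.1418.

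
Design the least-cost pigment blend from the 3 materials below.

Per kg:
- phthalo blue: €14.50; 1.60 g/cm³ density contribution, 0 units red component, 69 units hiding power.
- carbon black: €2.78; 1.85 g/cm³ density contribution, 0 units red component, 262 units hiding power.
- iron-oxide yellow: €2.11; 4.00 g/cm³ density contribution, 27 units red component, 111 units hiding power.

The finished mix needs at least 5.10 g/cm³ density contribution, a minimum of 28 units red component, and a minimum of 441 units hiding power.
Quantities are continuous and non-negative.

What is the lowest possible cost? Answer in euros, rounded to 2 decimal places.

Set it up as a linear program. Let x1 = kg of phthalo blue, x2 = kg of carbon black, x3 = kg of iron-oxide yellow.
Minimize 14.5x1 + 2.78x2 + 2.11x3 with:
  1.6x1 + 1.85x2 + 4x3 ≥ 5.1   (density contribution)
  27x3 ≥ 28   (red component)
  69x1 + 262x2 + 111x3 ≥ 441   (hiding power)
  x1, x2, x3 ≥ 0.
The cheapest feasible vertex uses only carbon black, iron-oxide yellow; phthalo blue is not used. There the red component and hiding power constraints are tight.
Solving gives x2 = 1.244, x3 = 1.037.
Cost = 2.78·1.244 + 2.11·1.037 = 5.6464.

€5.65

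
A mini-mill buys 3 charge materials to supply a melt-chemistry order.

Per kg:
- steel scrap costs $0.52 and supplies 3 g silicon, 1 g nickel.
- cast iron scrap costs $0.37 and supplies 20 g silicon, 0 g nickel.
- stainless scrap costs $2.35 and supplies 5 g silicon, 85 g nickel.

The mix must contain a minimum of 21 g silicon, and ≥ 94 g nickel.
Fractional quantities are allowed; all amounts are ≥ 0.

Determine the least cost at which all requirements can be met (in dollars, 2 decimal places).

Let x1 = kg of steel scrap, x2 = kg of cast iron scrap, x3 = kg of stainless scrap.
Minimise 0.52x1 + 0.37x2 + 2.35x3 subject to:
  3x1 + 20x2 + 5x3 ≥ 21   (silicon)
  1x1 + 85x3 ≥ 94   (nickel)
  x1, x2, x3 ≥ 0.
The minimum-cost mix takes nothing from steel scrap — only cast iron scrap, stainless scrap. There the silicon and nickel constraints are tight.
That vertex is x2 = 0.7735, x3 = 1.106.
Objective = 0.37·0.7735 + 2.35·1.106 = 2.8853.

$2.89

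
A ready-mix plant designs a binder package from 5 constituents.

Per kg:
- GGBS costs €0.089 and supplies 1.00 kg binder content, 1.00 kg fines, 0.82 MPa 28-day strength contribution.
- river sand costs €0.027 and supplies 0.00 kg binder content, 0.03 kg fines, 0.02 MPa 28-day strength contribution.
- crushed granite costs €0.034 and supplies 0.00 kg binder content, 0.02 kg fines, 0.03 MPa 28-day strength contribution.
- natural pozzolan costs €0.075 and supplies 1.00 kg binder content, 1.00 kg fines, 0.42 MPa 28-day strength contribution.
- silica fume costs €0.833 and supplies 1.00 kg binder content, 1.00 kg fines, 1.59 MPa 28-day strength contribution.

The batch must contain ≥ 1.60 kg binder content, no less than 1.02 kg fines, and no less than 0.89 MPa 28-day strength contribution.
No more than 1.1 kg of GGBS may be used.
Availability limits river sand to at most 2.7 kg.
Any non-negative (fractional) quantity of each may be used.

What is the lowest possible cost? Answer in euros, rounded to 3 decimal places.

Let x1 = kg of GGBS, x2 = kg of river sand, x3 = kg of crushed granite, x4 = kg of natural pozzolan, x5 = kg of silica fume.
Minimise 0.089x1 + 0.027x2 + 0.034x3 + 0.075x4 + 0.833x5 with:
  1x1 + 1x4 + 1x5 ≥ 1.6   (binder content)
  1x1 + 0.03x2 + 0.02x3 + 1x4 + 1x5 ≥ 1.02   (fines)
  0.82x1 + 0.02x2 + 0.03x3 + 0.42x4 + 1.59x5 ≥ 0.89   (28-day strength contribution)
  x1 ≤ 1.1
  x2 ≤ 2.7
  x1, x2, x3, x4, x5 ≥ 0.
The minimum-cost mix takes nothing from river sand, crushed granite, silica fume — only GGBS, natural pozzolan. There the binder content and 28-day strength contribution constraints are tight.
Solving gives x1 = 0.545, x4 = 1.055.
Total cost: 0.089·0.545 + 0.075·1.055 = 0.12763.

€0.128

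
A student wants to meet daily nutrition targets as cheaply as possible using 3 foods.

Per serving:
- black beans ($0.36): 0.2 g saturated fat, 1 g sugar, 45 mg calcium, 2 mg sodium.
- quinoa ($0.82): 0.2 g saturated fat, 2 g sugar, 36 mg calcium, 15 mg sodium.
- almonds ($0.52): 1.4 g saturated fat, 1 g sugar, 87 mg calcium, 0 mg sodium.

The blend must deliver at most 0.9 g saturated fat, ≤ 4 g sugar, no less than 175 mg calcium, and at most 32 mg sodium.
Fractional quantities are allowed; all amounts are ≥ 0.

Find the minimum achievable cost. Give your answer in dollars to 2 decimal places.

Let x1 = servings of black beans, x2 = servings of quinoa, x3 = servings of almonds.
Minimize 0.36x1 + 0.82x2 + 0.52x3 with:
  0.2x1 + 0.2x2 + 1.4x3 ≤ 0.9   (saturated fat)
  1x1 + 2x2 + 1x3 ≤ 4   (sugar)
  45x1 + 36x2 + 87x3 ≥ 175   (calcium)
  2x1 + 15x2 ≤ 32   (sodium)
  x1, x2, x3 ≥ 0.
At the optimum only black beans, almonds are positive (quinoa = 0). There the saturated fat and calcium constraints are tight.
Optimal quantities: black beans = 3.656 servings, almonds = 0.1206 servings.
Cost = 0.36·3.656 + 0.52·0.1206 = 1.3789.

$1.38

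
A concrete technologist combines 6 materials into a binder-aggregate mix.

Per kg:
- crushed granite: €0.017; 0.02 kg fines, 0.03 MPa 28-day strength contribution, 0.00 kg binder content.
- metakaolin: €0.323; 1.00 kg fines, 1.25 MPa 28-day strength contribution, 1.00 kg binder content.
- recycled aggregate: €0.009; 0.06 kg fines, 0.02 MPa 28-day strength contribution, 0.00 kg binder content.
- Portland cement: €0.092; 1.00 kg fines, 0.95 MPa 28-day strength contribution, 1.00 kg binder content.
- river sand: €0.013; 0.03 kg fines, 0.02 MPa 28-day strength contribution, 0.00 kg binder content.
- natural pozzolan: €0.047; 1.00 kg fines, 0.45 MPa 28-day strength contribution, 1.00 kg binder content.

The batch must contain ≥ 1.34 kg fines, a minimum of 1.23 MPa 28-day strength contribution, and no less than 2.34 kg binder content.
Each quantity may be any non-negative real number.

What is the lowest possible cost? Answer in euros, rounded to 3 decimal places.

Let x1 = kg of crushed granite, x2 = kg of metakaolin, x3 = kg of recycled aggregate, x4 = kg of Portland cement, x5 = kg of river sand, x6 = kg of natural pozzolan.
Minimise 0.017x1 + 0.323x2 + 0.009x3 + 0.092x4 + 0.013x5 + 0.047x6 with:
  0.02x1 + 1x2 + 0.06x3 + 1x4 + 0.03x5 + 1x6 ≥ 1.34   (fines)
  0.03x1 + 1.25x2 + 0.02x3 + 0.95x4 + 0.02x5 + 0.45x6 ≥ 1.23   (28-day strength contribution)
  1x2 + 1x4 + 1x6 ≥ 2.34   (binder content)
  x1, x2, x3, x4, x5, x6 ≥ 0.
The cheapest feasible vertex uses only Portland cement, natural pozzolan; crushed granite, metakaolin, recycled aggregate, river sand are not used. The 28-day strength contribution and binder content requirements are met with equality.
Optimal quantities: Portland cement = 0.354 kg, natural pozzolan = 1.986 kg.
Objective = 0.092·0.354 + 0.047·1.986 = 0.12591.

€0.126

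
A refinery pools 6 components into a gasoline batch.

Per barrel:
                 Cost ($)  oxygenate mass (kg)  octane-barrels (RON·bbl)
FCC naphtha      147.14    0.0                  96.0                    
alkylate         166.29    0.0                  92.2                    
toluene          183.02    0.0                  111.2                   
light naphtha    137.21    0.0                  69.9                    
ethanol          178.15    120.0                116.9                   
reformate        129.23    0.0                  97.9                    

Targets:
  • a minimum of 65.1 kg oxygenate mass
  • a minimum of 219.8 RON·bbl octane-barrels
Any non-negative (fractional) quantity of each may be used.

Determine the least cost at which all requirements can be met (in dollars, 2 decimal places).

$303.07

Let x1 = barrels of FCC naphtha, x2 = barrels of alkylate, x3 = barrels of toluene, x4 = barrels of light naphtha, x5 = barrels of ethanol, x6 = barrels of reformate.
Minimize 147.14x1 + 166.29x2 + 183.02x3 + 137.21x4 + 178.15x5 + 129.23x6 with:
  120x5 ≥ 65.1   (oxygenate mass)
  96x1 + 92.2x2 + 111.2x3 + 69.9x4 + 116.9x5 + 97.9x6 ≥ 219.8   (octane-barrels)
  x1, x2, x3, x4, x5, x6 ≥ 0.
The cheapest feasible vertex uses only ethanol, reformate; FCC naphtha, alkylate, toluene, light naphtha are not used. Binding constraints: oxygenate mass and octane-barrels.
Optimal quantities: ethanol = 0.5425 barrels, reformate = 1.59736 barrels.
Cost = 178.15·0.5425 + 129.23·1.59736 = 303.0732.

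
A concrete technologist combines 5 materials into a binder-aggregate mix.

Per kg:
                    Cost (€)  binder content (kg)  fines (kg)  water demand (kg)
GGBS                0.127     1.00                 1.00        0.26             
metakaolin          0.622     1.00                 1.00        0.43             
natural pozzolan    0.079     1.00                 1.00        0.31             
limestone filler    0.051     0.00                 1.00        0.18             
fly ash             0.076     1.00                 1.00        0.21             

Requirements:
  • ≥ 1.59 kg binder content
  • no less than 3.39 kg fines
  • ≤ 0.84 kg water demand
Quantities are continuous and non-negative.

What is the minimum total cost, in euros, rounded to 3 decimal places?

Let x1 = kg of GGBS, x2 = kg of metakaolin, x3 = kg of natural pozzolan, x4 = kg of limestone filler, x5 = kg of fly ash.
Minimise 0.127x1 + 0.622x2 + 0.079x3 + 0.051x4 + 0.076x5 subject to:
  1x1 + 1x2 + 1x3 + 1x5 ≥ 1.59   (binder content)
  1x1 + 1x2 + 1x3 + 1x4 + 1x5 ≥ 3.39   (fines)
  0.26x1 + 0.43x2 + 0.31x3 + 0.18x4 + 0.21x5 ≤ 0.84   (water demand)
  x1, x2, x3, x4, x5 ≥ 0.
The optimal basis is {limestone filler, fly ash}; GGBS, metakaolin, natural pozzolan drop out. There the binder content and fines constraints are tight.
Optimal quantities: limestone filler = 1.8 kg, fly ash = 1.59 kg.
Hence cost = 0.051·1.8 + 0.076·1.59 = €0.21264.

€0.213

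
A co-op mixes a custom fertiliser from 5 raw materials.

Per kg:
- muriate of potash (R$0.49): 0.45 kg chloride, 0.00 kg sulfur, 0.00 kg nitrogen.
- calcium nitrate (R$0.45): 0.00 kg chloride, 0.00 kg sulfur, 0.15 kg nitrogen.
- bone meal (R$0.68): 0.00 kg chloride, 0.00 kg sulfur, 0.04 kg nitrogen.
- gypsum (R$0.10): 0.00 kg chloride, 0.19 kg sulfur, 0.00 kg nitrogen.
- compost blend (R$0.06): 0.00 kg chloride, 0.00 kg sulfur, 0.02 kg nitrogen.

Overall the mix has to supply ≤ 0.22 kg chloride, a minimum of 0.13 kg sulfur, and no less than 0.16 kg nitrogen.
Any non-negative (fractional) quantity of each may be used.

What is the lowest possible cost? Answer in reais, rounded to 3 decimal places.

Set it up as a linear program. Let x1 = kg of muriate of potash, x2 = kg of calcium nitrate, x3 = kg of bone meal, x4 = kg of gypsum, x5 = kg of compost blend.
Minimise 0.49x1 + 0.45x2 + 0.68x3 + 0.1x4 + 0.06x5 with:
  0.45x1 ≤ 0.22   (chloride)
  0.19x4 ≥ 0.13   (sulfur)
  0.15x2 + 0.04x3 + 0.02x5 ≥ 0.16   (nitrogen)
  x1, x2, x3, x4, x5 ≥ 0.
The optimal basis is {calcium nitrate, gypsum}; muriate of potash, bone meal, compost blend drop out. The sulfur and nitrogen requirements are met with equality.
Optimal quantities: calcium nitrate = 1.0667 kg, gypsum = 0.68421 kg.
Cost = 0.45·1.0667 + 0.1·0.68421 = 0.54844.

R$0.548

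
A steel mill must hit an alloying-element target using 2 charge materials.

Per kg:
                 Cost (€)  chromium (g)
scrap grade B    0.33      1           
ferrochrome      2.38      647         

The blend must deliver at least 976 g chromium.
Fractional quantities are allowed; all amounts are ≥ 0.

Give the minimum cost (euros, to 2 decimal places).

Treat it as an LP. Let x1 = kg of scrap grade B, x2 = kg of ferrochrome.
min 0.33x1 + 2.38x2 s.t.:
  1x1 + 647x2 ≥ 976   (chromium)
  x1, x2 ≥ 0.
The optimal basis is {ferrochrome}; scrap grade B drops out. The chromium requirement is met with equality.
So ferrochrome = 1.509 kg.
Cost = 2.38·1.509 = 3.5914.

€3.59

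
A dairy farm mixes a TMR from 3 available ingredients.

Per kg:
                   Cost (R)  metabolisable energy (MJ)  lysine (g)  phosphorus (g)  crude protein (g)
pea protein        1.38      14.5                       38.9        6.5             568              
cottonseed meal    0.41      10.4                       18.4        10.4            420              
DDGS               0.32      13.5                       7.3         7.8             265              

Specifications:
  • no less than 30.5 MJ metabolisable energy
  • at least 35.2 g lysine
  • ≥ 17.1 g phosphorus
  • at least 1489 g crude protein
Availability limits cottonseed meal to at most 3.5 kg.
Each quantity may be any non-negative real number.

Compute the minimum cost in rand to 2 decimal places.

R1.46

This is a linear program. Let x1 = kg of pea protein, x2 = kg of cottonseed meal, x3 = kg of DDGS.
Minimise 1.38x1 + 0.41x2 + 0.32x3 s.t.:
  14.5x1 + 10.4x2 + 13.5x3 ≥ 30.5   (metabolisable energy)
  38.9x1 + 18.4x2 + 7.3x3 ≥ 35.2   (lysine)
  6.5x1 + 10.4x2 + 7.8x3 ≥ 17.1   (phosphorus)
  568x1 + 420x2 + 265x3 ≥ 1489   (crude protein)
  x2 ≤ 3.5
  x1, x2, x3 ≥ 0.
At the optimum only cottonseed meal, DDGS are positive (pea protein = 0). There the crude protein and the cottonseed meal cap constraints are tight.
Optimal quantities: cottonseed meal = 3.5 kg, DDGS = 0.0717 kg.
Cost = 0.41·3.5 + 0.32·0.0717 = 1.4579.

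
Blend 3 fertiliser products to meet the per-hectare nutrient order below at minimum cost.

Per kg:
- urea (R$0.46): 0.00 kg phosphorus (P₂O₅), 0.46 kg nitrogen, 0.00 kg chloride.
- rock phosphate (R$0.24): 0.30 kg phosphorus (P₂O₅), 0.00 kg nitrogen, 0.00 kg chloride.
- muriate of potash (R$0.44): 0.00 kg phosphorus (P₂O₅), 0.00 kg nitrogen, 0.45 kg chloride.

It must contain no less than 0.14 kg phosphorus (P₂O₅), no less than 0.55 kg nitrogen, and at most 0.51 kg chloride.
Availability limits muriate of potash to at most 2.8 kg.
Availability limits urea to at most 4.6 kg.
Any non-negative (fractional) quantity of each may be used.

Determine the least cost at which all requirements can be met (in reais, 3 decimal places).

Let x1 = kg of urea, x2 = kg of rock phosphate, x3 = kg of muriate of potash.
Minimize 0.46x1 + 0.24x2 + 0.44x3 s.t.:
  0.3x2 ≥ 0.14   (phosphorus (P₂O₅))
  0.46x1 ≥ 0.55   (nitrogen)
  0.45x3 ≤ 0.51   (chloride)
  x3 ≤ 2.8
  x1 ≤ 4.6
  x1, x2, x3 ≥ 0.
The optimal basis is {urea, rock phosphate}; muriate of potash drops out. The phosphorus (P₂O₅) and nitrogen requirements are met with equality.
That vertex is x1 = 1.196, x2 = 0.4667.
Hence cost = 0.46·1.196 + 0.24·0.4667 = R$0.66217.

R$0.662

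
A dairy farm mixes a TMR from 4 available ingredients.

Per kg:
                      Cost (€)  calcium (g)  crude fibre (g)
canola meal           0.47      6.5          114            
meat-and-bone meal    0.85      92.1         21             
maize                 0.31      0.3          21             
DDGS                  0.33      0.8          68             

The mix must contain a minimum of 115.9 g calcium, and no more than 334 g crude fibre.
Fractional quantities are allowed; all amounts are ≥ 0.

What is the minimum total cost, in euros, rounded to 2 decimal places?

€1.07

Let x1 = kg of canola meal, x2 = kg of meat-and-bone meal, x3 = kg of maize, x4 = kg of DDGS.
Minimise 0.47x1 + 0.85x2 + 0.31x3 + 0.33x4 with:
  6.5x1 + 92.1x2 + 0.3x3 + 0.8x4 ≥ 115.9   (calcium)
  114x1 + 21x2 + 21x3 + 68x4 ≤ 334   (crude fibre)
  x1, x2, x3, x4 ≥ 0.
At the optimum only meat-and-bone meal is positive (canola meal, maize, DDGS = 0). There the calcium constraint is tight.
That vertex is x2 = 1.258.
Objective = 0.85·1.258 = 1.0693.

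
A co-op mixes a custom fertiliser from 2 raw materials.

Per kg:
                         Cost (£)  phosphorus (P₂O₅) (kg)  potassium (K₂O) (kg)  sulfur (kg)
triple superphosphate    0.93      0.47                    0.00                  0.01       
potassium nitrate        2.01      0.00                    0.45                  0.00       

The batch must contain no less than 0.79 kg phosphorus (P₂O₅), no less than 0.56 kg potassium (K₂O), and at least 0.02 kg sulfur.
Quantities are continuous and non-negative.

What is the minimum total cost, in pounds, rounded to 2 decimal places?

Let x1 = kg of triple superphosphate, x2 = kg of potassium nitrate.
Minimise 0.93x1 + 2.01x2 subject to:
  0.47x1 ≥ 0.79   (phosphorus (P₂O₅))
  0.45x2 ≥ 0.56   (potassium (K₂O))
  0.01x1 ≥ 0.02   (sulfur)
  x1, x2 ≥ 0.
Both inputs are positive at the optimum. There the potassium (K₂O) and sulfur constraints are tight.
So triple superphosphate = 2 kg, potassium nitrate = 1.244 kg.
Total cost: 0.93·2 + 2.01·1.244 = 4.3604.

£4.36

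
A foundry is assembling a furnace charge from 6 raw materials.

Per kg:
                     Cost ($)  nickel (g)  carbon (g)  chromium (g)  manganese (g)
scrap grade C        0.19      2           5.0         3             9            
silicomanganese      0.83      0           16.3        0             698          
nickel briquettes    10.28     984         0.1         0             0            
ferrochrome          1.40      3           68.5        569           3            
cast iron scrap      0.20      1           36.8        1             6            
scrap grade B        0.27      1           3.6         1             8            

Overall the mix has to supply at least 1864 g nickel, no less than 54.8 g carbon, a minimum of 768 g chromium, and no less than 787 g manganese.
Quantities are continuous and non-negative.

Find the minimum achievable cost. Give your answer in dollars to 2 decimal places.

$22.25

Treat it as an LP. Let x1 = kg of scrap grade C, x2 = kg of silicomanganese, x3 = kg of nickel briquettes, x4 = kg of ferrochrome, x5 = kg of cast iron scrap, x6 = kg of scrap grade B.
Minimize 0.19x1 + 0.83x2 + 10.28x3 + 1.4x4 + 0.2x5 + 0.27x6 subject to:
  2x1 + 984x3 + 3x4 + 1x5 + 1x6 ≥ 1864   (nickel)
  5x1 + 16.3x2 + 0.1x3 + 68.5x4 + 36.8x5 + 3.6x6 ≥ 54.8   (carbon)
  3x1 + 569x4 + 1x5 + 1x6 ≥ 768   (chromium)
  9x1 + 698x2 + 3x4 + 6x5 + 8x6 ≥ 787   (manganese)
  x1, x2, x3, x4, x5, x6 ≥ 0.
The optimal basis is {silicomanganese, nickel briquettes, ferrochrome}; scrap grade C, cast iron scrap, scrap grade B drop out. Binding constraints: nickel, chromium, manganese.
So silicomanganese = 1.122 kg, nickel briquettes = 1.89 kg, ferrochrome = 1.35 kg.
Cost = 0.83·1.122 + 10.28·1.89 + 1.4·1.35 = 22.2505.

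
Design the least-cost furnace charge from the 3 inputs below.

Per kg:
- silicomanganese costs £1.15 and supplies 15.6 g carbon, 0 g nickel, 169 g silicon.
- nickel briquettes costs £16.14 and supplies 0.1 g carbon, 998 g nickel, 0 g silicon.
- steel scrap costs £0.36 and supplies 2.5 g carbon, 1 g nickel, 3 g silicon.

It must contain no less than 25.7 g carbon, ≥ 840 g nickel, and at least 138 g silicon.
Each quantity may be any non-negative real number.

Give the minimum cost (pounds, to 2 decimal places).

Let x1 = kg of silicomanganese, x2 = kg of nickel briquettes, x3 = kg of steel scrap.
Minimize 1.15x1 + 16.14x2 + 0.36x3 s.t.:
  15.6x1 + 0.1x2 + 2.5x3 ≥ 25.7   (carbon)
  998x2 + 1x3 ≥ 840   (nickel)
  169x1 + 3x3 ≥ 138   (silicon)
  x1, x2, x3 ≥ 0.
The optimal basis is {silicomanganese, nickel briquettes}; steel scrap drops out. There the carbon and nickel constraints are tight.
So silicomanganese = 1.642 kg, nickel briquettes = 0.8417 kg.
Objective = 1.15·1.642 + 16.14·0.8417 = 15.4733.

£15.47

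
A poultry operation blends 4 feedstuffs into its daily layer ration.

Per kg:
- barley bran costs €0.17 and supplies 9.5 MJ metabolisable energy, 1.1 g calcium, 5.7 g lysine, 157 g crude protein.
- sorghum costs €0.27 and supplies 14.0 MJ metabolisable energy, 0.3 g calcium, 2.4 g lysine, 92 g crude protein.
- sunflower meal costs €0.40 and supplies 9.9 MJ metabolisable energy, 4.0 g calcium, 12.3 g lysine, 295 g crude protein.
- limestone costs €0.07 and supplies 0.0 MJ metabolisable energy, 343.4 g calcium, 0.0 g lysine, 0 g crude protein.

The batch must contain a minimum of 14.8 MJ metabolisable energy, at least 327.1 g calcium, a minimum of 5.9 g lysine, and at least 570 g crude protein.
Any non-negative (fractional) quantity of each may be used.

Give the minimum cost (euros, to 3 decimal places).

€0.683

Let x1 = kg of barley bran, x2 = kg of sorghum, x3 = kg of sunflower meal, x4 = kg of limestone.
Minimize 0.17x1 + 0.27x2 + 0.4x3 + 0.07x4 s.t.:
  9.5x1 + 14x2 + 9.9x3 ≥ 14.8   (metabolisable energy)
  1.1x1 + 0.3x2 + 4x3 + 343.4x4 ≥ 327.1   (calcium)
  5.7x1 + 2.4x2 + 12.3x3 ≥ 5.9   (lysine)
  157x1 + 92x2 + 295x3 ≥ 570   (crude protein)
  x1, x2, x3, x4 ≥ 0.
At the optimum only barley bran, limestone are positive (sorghum, sunflower meal = 0). The calcium and crude protein requirements are met with equality.
Solving gives x1 = 3.631, x4 = 0.9409.
Objective = 0.17·3.631 + 0.07·0.9409 = 0.68313.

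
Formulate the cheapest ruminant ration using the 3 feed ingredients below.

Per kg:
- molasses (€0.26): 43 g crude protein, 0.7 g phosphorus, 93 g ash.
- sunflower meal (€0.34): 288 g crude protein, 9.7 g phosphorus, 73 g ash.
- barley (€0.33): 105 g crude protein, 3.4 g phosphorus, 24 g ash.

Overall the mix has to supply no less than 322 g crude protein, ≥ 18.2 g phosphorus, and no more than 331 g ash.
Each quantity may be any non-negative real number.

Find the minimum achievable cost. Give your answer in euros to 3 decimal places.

€0.638

This is a linear program. Let x1 = kg of molasses, x2 = kg of sunflower meal, x3 = kg of barley.
Minimize 0.26x1 + 0.34x2 + 0.33x3 subject to:
  43x1 + 288x2 + 105x3 ≥ 322   (crude protein)
  0.7x1 + 9.7x2 + 3.4x3 ≥ 18.2   (phosphorus)
  93x1 + 73x2 + 24x3 ≤ 331   (ash)
  x1, x2, x3 ≥ 0.
The cheapest feasible vertex uses only sunflower meal; molasses, barley are not used. There the phosphorus constraint is tight.
That vertex is x2 = 1.876.
Objective = 0.34·1.876 = 0.63784.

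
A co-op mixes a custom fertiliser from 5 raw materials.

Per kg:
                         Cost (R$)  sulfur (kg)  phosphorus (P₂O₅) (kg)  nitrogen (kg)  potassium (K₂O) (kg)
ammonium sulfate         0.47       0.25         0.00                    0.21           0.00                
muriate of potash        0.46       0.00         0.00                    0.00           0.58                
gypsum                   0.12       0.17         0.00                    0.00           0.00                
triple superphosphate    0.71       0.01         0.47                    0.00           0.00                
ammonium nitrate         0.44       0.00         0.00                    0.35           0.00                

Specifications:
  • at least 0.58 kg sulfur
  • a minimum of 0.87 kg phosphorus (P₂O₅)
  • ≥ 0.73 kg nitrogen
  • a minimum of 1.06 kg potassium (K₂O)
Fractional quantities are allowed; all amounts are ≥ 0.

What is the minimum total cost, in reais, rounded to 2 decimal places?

Set it up as a linear program. Let x1 = kg of ammonium sulfate, x2 = kg of muriate of potash, x3 = kg of gypsum, x4 = kg of triple superphosphate, x5 = kg of ammonium nitrate.
Minimize 0.47x1 + 0.46x2 + 0.12x3 + 0.71x4 + 0.44x5 s.t.:
  0.25x1 + 0.17x3 + 0.01x4 ≥ 0.58   (sulfur)
  0.47x4 ≥ 0.87   (phosphorus (P₂O₅))
  0.21x1 + 0.35x5 ≥ 0.73   (nitrogen)
  0.58x2 ≥ 1.06   (potassium (K₂O))
  x1, x2, x3, x4, x5 ≥ 0.
The minimum-cost mix takes nothing from ammonium sulfate — only muriate of potash, gypsum, triple superphosphate, ammonium nitrate. There the sulfur, phosphorus (P₂O₅), nitrogen, potassium (K₂O) constraints are tight.
Solving gives x2 = 1.828, x3 = 3.303, x4 = 1.851, x5 = 2.086.
Objective = 0.46·1.828 + 0.12·3.303 + 0.71·1.851 + 0.44·2.086 = 3.4693.

R$3.47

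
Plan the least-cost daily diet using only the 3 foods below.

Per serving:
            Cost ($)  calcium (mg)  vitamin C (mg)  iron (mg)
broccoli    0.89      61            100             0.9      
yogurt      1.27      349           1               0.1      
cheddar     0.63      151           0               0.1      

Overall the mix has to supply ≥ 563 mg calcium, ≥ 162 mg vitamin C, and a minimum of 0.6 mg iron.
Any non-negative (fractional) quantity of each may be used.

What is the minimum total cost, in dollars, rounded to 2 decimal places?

$3.12

This is a linear program. Let x1 = servings of broccoli, x2 = servings of yogurt, x3 = servings of cheddar.
Minimise 0.89x1 + 1.27x2 + 0.63x3 subject to:
  61x1 + 349x2 + 151x3 ≥ 563   (calcium)
  100x1 + 1x2 ≥ 162   (vitamin C)
  0.9x1 + 0.1x2 + 0.1x3 ≥ 0.6   (iron)
  x1, x2, x3 ≥ 0.
At the optimum only broccoli, yogurt are positive (cheddar = 0). There the calcium and vitamin C constraints are tight.
So broccoli = 1.607 servings, yogurt = 1.332 servings.
Total cost: 0.89·1.607 + 1.27·1.332 = 3.1219.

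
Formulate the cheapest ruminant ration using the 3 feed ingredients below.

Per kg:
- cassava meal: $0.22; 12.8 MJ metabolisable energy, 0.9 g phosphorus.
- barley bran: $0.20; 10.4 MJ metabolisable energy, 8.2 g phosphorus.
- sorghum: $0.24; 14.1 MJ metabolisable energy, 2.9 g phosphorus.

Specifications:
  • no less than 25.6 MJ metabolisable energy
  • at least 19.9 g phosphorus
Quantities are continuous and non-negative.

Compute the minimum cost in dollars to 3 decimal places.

$0.491

Let x1 = kg of cassava meal, x2 = kg of barley bran, x3 = kg of sorghum.
min 0.22x1 + 0.2x2 + 0.24x3 subject to:
  12.8x1 + 10.4x2 + 14.1x3 ≥ 25.6   (metabolisable energy)
  0.9x1 + 8.2x2 + 2.9x3 ≥ 19.9   (phosphorus)
  x1, x2, x3 ≥ 0.
The optimal basis is {barley bran, sorghum}; cassava meal drops out. Binding constraints: metabolisable energy and phosphorus.
Solving gives x2 = 2.415, x3 = 0.03464.
Hence cost = 0.2·2.415 + 0.24·0.03464 = $0.49131.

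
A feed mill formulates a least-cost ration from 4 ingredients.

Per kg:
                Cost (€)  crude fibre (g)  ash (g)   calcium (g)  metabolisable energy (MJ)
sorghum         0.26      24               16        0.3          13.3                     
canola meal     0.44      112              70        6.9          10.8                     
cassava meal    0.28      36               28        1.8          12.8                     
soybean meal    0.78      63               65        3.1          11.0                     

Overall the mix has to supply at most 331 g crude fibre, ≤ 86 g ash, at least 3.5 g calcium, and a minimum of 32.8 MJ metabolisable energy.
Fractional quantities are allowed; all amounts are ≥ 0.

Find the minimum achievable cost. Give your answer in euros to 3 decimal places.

€0.696

This is a linear program. Let x1 = kg of sorghum, x2 = kg of canola meal, x3 = kg of cassava meal, x4 = kg of soybean meal.
Minimize 0.26x1 + 0.44x2 + 0.28x3 + 0.78x4 subject to:
  24x1 + 112x2 + 36x3 + 63x4 ≤ 331   (crude fibre)
  16x1 + 70x2 + 28x3 + 65x4 ≤ 86   (ash)
  0.3x1 + 6.9x2 + 1.8x3 + 3.1x4 ≥ 3.5   (calcium)
  13.3x1 + 10.8x2 + 12.8x3 + 11x4 ≥ 32.8   (metabolisable energy)
  x1, x2, x3, x4 ≥ 0.
The minimum-cost mix takes nothing from canola meal, soybean meal — only sorghum, cassava meal. Binding constraints: calcium and metabolisable energy.
That vertex is x1 = 0.70846, x3 = 1.8264.
Hence cost = 0.26·0.70846 + 0.28·1.8264 = €0.69559.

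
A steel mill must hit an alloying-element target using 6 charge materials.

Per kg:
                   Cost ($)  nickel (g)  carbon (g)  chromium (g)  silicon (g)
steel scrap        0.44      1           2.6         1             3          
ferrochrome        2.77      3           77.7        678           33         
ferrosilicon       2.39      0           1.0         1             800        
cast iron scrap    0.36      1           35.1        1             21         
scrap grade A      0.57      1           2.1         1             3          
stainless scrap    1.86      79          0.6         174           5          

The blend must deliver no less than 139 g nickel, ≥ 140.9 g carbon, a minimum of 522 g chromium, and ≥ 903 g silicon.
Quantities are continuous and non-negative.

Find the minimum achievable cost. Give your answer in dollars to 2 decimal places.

Treat it as an LP. Let x1 = kg of steel scrap, x2 = kg of ferrochrome, x3 = kg of ferrosilicon, x4 = kg of cast iron scrap, x5 = kg of scrap grade A, x6 = kg of stainless scrap.
min 0.44x1 + 2.77x2 + 2.39x3 + 0.36x4 + 0.57x5 + 1.86x6 subject to:
  1x1 + 3x2 + 1x4 + 1x5 + 79x6 ≥ 139   (nickel)
  2.6x1 + 77.7x2 + 1x3 + 35.1x4 + 2.1x5 + 0.6x6 ≥ 140.9   (carbon)
  1x1 + 678x2 + 1x3 + 1x4 + 1x5 + 174x6 ≥ 522   (chromium)
  3x1 + 33x2 + 800x3 + 21x4 + 3x5 + 5x6 ≥ 903   (silicon)
  x1, x2, x3, x4, x5, x6 ≥ 0.
The minimum-cost mix takes nothing from steel scrap, scrap grade A — only ferrochrome, ferrosilicon, cast iron scrap, stainless scrap. The nickel, carbon, chromium, silicon requirements are met with equality.
So ferrochrome = 0.3258 kg, ferrosilicon = 1.02 kg, cast iron scrap = 3.235 kg, stainless scrap = 1.706 kg.
Total cost: 2.77·0.3258 + 2.39·1.02 + 0.36·3.235 + 1.86·1.706 = 7.6780.

$7.68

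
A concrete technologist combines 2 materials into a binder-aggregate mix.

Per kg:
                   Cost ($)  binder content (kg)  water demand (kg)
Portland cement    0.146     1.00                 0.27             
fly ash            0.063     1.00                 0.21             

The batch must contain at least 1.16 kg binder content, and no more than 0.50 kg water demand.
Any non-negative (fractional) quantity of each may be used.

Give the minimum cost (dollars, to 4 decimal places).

$0.0731

Set it up as a linear program. Let x1 = kg of Portland cement, x2 = kg of fly ash.
Minimize 0.146x1 + 0.063x2 with:
  1x1 + 1x2 ≥ 1.16   (binder content)
  0.27x1 + 0.21x2 ≤ 0.5   (water demand)
  x1, x2 ≥ 0.
The cheapest feasible vertex uses only fly ash; Portland cement is not used. Binding constraint: binder content.
Solving gives x2 = 1.16.
Total cost: 0.063·1.16 = 0.073080.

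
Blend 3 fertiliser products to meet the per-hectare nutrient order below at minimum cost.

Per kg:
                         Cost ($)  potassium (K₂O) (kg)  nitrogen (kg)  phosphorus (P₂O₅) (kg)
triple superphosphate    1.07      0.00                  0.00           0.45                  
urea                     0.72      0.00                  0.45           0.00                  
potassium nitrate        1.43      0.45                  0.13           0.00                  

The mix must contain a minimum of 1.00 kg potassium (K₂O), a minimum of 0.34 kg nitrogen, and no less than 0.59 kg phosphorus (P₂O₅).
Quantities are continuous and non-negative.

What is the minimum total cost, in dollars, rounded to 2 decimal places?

$4.66

Let x1 = kg of triple superphosphate, x2 = kg of urea, x3 = kg of potassium nitrate.
min 1.07x1 + 0.72x2 + 1.43x3 subject to:
  0.45x3 ≥ 1   (potassium (K₂O))
  0.45x2 + 0.13x3 ≥ 0.34   (nitrogen)
  0.45x1 ≥ 0.59   (phosphorus (P₂O₅))
  x1, x2, x3 ≥ 0.
The optimal mix uses every input. The potassium (K₂O), nitrogen, phosphorus (P₂O₅) requirements are met with equality.
So triple superphosphate = 1.311 kg, urea = 0.1136 kg, potassium nitrate = 2.222 kg.
Hence cost = 1.07·1.311 + 0.72·0.1136 + 1.43·2.222 = $4.6620.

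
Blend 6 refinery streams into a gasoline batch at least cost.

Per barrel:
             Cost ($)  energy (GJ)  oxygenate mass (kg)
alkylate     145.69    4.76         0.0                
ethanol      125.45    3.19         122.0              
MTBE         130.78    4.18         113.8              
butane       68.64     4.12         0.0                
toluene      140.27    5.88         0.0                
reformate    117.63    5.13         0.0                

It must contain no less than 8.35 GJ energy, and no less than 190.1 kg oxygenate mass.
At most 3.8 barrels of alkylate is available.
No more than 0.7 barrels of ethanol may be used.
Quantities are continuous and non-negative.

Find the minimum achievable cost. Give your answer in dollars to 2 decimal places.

Let x1 = barrels of alkylate, x2 = barrels of ethanol, x3 = barrels of MTBE, x4 = barrels of butane, x5 = barrels of toluene, x6 = barrels of reformate.
min 145.69x1 + 125.45x2 + 130.78x3 + 68.64x4 + 140.27x5 + 117.63x6 s.t.:
  4.76x1 + 3.19x2 + 4.18x3 + 4.12x4 + 5.88x5 + 5.13x6 ≥ 8.35   (energy)
  122x2 + 113.8x3 ≥ 190.1   (oxygenate mass)
  x1 ≤ 3.8
  x2 ≤ 0.7
  x1, x2, x3, x4, x5, x6 ≥ 0.
The optimal basis is {MTBE, butane}; alkylate, ethanol, toluene, reformate drop out. There the energy and oxygenate mass constraints are tight.
So MTBE = 1.6705 barrels, butane = 0.3319 barrels.
Objective = 130.78·1.6705 + 68.64·0.3319 = 241.2496.

$241.25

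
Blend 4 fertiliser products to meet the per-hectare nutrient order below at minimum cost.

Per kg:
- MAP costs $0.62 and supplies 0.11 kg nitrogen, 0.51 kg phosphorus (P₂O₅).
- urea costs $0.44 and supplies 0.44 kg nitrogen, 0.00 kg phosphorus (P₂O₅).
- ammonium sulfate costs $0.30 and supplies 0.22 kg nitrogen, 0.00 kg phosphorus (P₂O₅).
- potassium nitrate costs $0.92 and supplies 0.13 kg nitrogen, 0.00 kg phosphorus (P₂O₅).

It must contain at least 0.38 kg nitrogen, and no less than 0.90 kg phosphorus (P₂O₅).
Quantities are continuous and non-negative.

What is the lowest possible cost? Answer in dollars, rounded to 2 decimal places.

Treat it as an LP. Let x1 = kg of MAP, x2 = kg of urea, x3 = kg of ammonium sulfate, x4 = kg of potassium nitrate.
Minimise 0.62x1 + 0.44x2 + 0.3x3 + 0.92x4 with:
  0.11x1 + 0.44x2 + 0.22x3 + 0.13x4 ≥ 0.38   (nitrogen)
  0.51x1 ≥ 0.9   (phosphorus (P₂O₅))
  x1, x2, x3, x4 ≥ 0.
The minimum-cost mix takes nothing from ammonium sulfate, potassium nitrate — only MAP, urea. The nitrogen and phosphorus (P₂O₅) requirements are met with equality.
So MAP = 1.765 kg, urea = 0.4225 kg.
Objective = 0.62·1.765 + 0.44·0.4225 = 1.2802.

$1.28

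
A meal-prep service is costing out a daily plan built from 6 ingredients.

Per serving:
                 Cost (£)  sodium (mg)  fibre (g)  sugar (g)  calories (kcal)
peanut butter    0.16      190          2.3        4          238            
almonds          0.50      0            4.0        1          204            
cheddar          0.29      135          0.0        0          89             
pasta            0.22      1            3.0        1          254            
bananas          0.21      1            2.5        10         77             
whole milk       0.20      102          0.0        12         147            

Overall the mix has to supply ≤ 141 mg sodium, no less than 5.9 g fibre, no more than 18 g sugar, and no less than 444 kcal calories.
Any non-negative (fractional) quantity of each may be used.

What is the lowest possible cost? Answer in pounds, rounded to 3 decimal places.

Let x1 = servings of peanut butter, x2 = servings of almonds, x3 = servings of cheddar, x4 = servings of pasta, x5 = servings of bananas, x6 = servings of whole milk.
min 0.16x1 + 0.5x2 + 0.29x3 + 0.22x4 + 0.21x5 + 0.2x6 s.t.:
  190x1 + 135x3 + 1x4 + 1x5 + 102x6 ≤ 141   (sodium)
  2.3x1 + 4x2 + 3x4 + 2.5x5 ≥ 5.9   (fibre)
  4x1 + 1x2 + 1x4 + 10x5 + 12x6 ≤ 18   (sugar)
  238x1 + 204x2 + 89x3 + 254x4 + 77x5 + 147x6 ≥ 444   (calories)
  x1, x2, x3, x4, x5, x6 ≥ 0.
The cheapest feasible vertex uses only peanut butter, pasta; almonds, cheddar, bananas, whole milk are not used. There the sodium and fibre constraints are tight.
So peanut butter = 0.7347 servings, pasta = 1.403 servings.
Hence cost = 0.16·0.7347 + 0.22·1.403 = £0.42621.

£0.426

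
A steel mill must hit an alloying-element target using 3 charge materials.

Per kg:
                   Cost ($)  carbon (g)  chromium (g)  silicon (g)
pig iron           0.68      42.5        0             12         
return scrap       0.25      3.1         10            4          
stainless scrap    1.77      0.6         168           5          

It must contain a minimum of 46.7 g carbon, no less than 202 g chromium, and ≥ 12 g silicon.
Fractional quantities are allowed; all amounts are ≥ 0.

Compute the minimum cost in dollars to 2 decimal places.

Treat it as an LP. Let x1 = kg of pig iron, x2 = kg of return scrap, x3 = kg of stainless scrap.
Minimise 0.68x1 + 0.25x2 + 1.77x3 subject to:
  42.5x1 + 3.1x2 + 0.6x3 ≥ 46.7   (carbon)
  10x2 + 168x3 ≥ 202   (chromium)
  12x1 + 4x2 + 5x3 ≥ 12   (silicon)
  x1, x2, x3 ≥ 0.
The optimal basis is {pig iron, stainless scrap}; return scrap drops out. There the carbon and chromium constraints are tight.
So pig iron = 1.082 kg, stainless scrap = 1.202 kg.
Total cost: 0.68·1.082 + 1.77·1.202 = 2.8633.

$2.86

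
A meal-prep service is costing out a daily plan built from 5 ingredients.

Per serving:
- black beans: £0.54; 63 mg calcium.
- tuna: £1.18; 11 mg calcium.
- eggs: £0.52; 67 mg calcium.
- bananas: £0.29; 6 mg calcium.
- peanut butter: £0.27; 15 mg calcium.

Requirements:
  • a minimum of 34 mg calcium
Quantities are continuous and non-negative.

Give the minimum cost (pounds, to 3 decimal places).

£0.264

Treat it as an LP. Let x1 = servings of black beans, x2 = servings of tuna, x3 = servings of eggs, x4 = servings of bananas, x5 = servings of peanut butter.
Minimize 0.54x1 + 1.18x2 + 0.52x3 + 0.29x4 + 0.27x5 with:
  63x1 + 11x2 + 67x3 + 6x4 + 15x5 ≥ 34   (calcium)
  x1, x2, x3, x4, x5 ≥ 0.
The cheapest feasible vertex uses only eggs; black beans, tuna, bananas, peanut butter are not used. Binding constraint: calcium.
Solving gives x3 = 0.5075.
Total cost: 0.52·0.5075 = 0.26390.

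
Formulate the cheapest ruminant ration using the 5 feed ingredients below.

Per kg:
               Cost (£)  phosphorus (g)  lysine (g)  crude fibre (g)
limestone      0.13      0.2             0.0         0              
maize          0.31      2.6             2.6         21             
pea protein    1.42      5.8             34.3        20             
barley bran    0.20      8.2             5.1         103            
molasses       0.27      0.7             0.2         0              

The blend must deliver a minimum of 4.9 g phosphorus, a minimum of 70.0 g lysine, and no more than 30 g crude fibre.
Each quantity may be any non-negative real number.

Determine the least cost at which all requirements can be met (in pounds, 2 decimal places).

£27.17

This is a linear program. Let x1 = kg of limestone, x2 = kg of maize, x3 = kg of pea protein, x4 = kg of barley bran, x5 = kg of molasses.
min 0.13x1 + 0.31x2 + 1.42x3 + 0.2x4 + 0.27x5 subject to:
  0.2x1 + 2.6x2 + 5.8x3 + 8.2x4 + 0.7x5 ≥ 4.9   (phosphorus)
  2.6x2 + 34.3x3 + 5.1x4 + 0.2x5 ≥ 70   (lysine)
  21x2 + 20x3 + 103x4 ≤ 30   (crude fibre)
  x1, x2, x3, x4, x5 ≥ 0.
At the optimum only pea protein, molasses are positive (limestone, maize, barley bran = 0). There the lysine and crude fibre constraints are tight.
So pea protein = 1.5 kg, molasses = 92.75 kg.
Cost = 1.42·1.5 + 0.27·92.75 = 27.1725.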